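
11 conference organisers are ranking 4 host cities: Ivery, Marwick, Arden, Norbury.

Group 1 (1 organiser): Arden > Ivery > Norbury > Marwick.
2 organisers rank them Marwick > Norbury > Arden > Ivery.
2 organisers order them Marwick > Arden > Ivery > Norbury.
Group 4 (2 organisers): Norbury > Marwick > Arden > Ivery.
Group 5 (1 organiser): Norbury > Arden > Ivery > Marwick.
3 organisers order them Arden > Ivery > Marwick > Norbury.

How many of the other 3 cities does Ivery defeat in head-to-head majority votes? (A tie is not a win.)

Ivery against each rival (11 organisers):
Ivery vs Marwick: Ivery is ranked higher on 1+1+3 = 5 ballots, Marwick on 6. Marwick wins 6–5.
Ivery vs Arden: 0 to 11, Arden.
Ivery vs Norbury: Ivery preferred on 1+2+3 = 6 ballots; Ivery wins 6–5.
Ivery beats Norbury; loses to Marwick, Arden — 1 pairwise win.

1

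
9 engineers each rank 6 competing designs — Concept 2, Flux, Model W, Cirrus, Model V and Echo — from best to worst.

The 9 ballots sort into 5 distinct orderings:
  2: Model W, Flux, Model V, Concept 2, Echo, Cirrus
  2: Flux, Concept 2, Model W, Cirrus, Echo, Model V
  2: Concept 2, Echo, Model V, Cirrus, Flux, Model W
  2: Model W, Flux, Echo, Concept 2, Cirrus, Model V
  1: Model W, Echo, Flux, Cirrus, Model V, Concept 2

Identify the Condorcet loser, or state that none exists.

Pairwise majorities:
Concept 2 vs Flux: Flux, 7–2.
Concept 2 vs Model W: Concept 2 is ranked higher on 2+2 = 4 ballots, Model W on 5. Model W wins 5–4.
Concept 2 vs Cirrus: Concept 2, 8–1.
Concept 2–Model V: Concept 2 6–3.
Concept 2 vs Echo: Concept 2 wins 6–3.
Flux–Model W: Model W 5–4.
Flux vs Cirrus: Flux is ranked higher on 2+2+2+1 = 7 ballots, Cirrus on 2. Flux wins 7–2.
Flux vs Model V: Flux, 7–2.
Flux–Echo: Flux 6–3.
Model W vs Cirrus: Model W wins 7–2.
Model W vs Model V: Model W, 7–2.
Model W vs Echo: 7 to 2, Model W.
Cirrus–Model V: Cirrus 5–4.
Cirrus–Echo: Echo 7–2.
Model V vs Echo: 2 for Model V, 7 for Echo — Echo by 7–2.
Model V is beaten in every head-to-head and is the Condorcet loser.

Model V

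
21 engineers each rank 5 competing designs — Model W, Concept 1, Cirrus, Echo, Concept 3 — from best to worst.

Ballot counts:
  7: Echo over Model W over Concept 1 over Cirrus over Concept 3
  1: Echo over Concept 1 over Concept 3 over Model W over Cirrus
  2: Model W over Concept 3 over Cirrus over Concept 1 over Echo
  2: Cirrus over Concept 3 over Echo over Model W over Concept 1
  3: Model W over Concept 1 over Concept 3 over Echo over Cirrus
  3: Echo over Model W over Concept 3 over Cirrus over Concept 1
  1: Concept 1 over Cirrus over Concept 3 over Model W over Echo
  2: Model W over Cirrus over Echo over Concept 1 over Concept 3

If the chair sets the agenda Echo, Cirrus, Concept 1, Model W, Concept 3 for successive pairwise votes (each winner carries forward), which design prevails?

Echo

Round 1: Echo vs Cirrus — 14–7, Echo advances.
Round 2: Echo vs Concept 1 — 15–6, Echo advances.
Round 3: Echo vs Model W — 13–8, Echo advances.
Round 4: Echo vs Concept 3 — 13–8, Echo advances.
The agenda winner is Echo.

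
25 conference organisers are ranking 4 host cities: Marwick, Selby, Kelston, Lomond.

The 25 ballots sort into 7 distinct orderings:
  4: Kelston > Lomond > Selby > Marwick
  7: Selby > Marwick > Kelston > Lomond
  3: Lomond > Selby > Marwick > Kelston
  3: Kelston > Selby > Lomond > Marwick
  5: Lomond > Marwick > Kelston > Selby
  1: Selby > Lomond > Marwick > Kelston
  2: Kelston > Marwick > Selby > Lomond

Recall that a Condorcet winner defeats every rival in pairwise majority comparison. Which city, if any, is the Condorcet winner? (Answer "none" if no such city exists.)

none

Head-to-head results (25 organisers):
Marwick vs Selby: Selby, 18–7.
Marwick vs Kelston: Marwick wins 16–9.
Marwick vs Lomond: Lomond wins 16–9.
Selby vs Kelston: Kelston, 14–11.
Selby vs Lomond: Selby wins 13–12.
Kelston–Lomond: Kelston 16–9.
No city is unbeaten: Marwick loses to Selby; Selby loses to Kelston; Kelston loses to Marwick; Lomond loses to Selby. In particular Marwick → Kelston → Selby → Marwick is a majority cycle — no Condorcet winner exists.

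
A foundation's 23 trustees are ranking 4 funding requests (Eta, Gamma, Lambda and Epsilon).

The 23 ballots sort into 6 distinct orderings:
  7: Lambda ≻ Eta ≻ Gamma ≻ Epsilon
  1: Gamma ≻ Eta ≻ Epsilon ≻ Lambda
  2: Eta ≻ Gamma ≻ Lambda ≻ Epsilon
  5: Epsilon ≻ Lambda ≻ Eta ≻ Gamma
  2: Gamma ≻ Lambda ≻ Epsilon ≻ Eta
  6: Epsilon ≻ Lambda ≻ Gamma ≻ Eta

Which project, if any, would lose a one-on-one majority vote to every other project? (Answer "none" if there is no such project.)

none

Pairwise majorities:
Eta vs Gamma: Eta preferred on 7+2+5 = 14 ballots; Eta wins 14–9.
Eta vs Lambda: Lambda wins 20–3.
Eta vs Epsilon: Eta is ranked higher on 7+1+2 = 10 ballots, Epsilon on 13. Epsilon wins 13–10.
Gamma vs Lambda: Lambda wins 18–5.
Gamma vs Epsilon: 12 to 11, Gamma.
Lambda vs Epsilon: Lambda preferred on 7+2+2 = 11 ballots; Epsilon wins 12–11.
Every project wins at least one matchup (Eta beats Gamma; Gamma beats Epsilon; Lambda beats Eta; Epsilon beats Eta), so there is no Condorcet loser.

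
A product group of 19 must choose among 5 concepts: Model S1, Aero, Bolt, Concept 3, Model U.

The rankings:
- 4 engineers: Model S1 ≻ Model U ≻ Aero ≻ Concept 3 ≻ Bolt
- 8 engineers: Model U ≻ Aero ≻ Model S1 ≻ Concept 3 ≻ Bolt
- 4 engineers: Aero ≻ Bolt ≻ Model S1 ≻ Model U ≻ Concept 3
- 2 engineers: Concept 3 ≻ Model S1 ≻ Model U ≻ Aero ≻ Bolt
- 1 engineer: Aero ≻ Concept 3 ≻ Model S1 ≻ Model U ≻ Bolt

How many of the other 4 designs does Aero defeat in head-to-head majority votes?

Aero against each rival (19 engineers):
Aero vs Model S1: 8+4+1 = 13 for Aero, 6 for Model S1 — Aero by 13–6.
Aero vs Bolt: Aero is ranked higher on 4+8+4+2+1 = 19 ballots, Bolt on 0. Aero wins 19–0.
Aero vs Concept 3: Aero is ranked higher on 4+8+4+1 = 17 ballots, Concept 3 on 2. Aero wins 17–2.
Aero vs Model U: Aero is ranked higher on 4+1 = 5 ballots, Model U on 14. Model U wins 14–5.
Aero beats Model S1, Bolt, Concept 3; loses to Model U — 3 pairwise wins.

3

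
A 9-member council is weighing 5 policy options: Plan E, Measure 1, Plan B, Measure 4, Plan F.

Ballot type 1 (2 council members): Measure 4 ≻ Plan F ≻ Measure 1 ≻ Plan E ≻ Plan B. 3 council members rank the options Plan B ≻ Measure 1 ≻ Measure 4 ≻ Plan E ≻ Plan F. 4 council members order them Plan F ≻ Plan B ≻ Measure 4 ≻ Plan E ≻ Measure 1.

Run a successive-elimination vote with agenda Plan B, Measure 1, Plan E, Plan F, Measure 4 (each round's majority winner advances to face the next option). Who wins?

Measure 4

Round 1: Plan B vs Measure 1 — 7–2, Plan B advances.
Round 2: Plan B vs Plan E — 7–2, Plan B advances.
Round 3: Plan B vs Plan F — 3–6, Plan F advances.
Round 4: Plan F vs Measure 4 — 4–5, Measure 4 advances.
The agenda winner is Measure 4.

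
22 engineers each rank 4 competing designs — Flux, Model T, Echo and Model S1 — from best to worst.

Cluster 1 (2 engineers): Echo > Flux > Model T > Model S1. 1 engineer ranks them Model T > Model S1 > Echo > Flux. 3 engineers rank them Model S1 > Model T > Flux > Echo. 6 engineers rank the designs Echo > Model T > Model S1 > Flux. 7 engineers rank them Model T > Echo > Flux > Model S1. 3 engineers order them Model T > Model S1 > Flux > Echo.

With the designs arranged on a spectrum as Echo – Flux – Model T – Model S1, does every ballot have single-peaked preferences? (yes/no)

Axis positions: Echo=1, Flux=2, Model T=3, Model S1=4.
Cluster 1 (peak Echo at position 1): ranking walks positions 1-2-3-4, expanding outward from the peak — single-peaked.
Cluster 2: ranking walks positions 3-4-1-2; Echo is ranked above Flux even though Flux lies between Echo and the peak Model T on the axis — preferences dip and rise again. Not single-peaked.
Cluster 3 (peak Model S1 at position 4): ranking walks positions 4-3-2-1, expanding outward from the peak — single-peaked.
Cluster 4: ranking walks positions 1-3-4-2; Model T is ranked above Flux even though Flux lies between Model T and the peak Echo on the axis — preferences dip and rise again. Not single-peaked.
Cluster 5: ranking walks positions 3-1-2-4; Echo is ranked above Flux even though Flux lies between Echo and the peak Model T on the axis — preferences dip and rise again. Not single-peaked.
Cluster 6 (peak Model T at position 3): ranking walks positions 3-4-2-1, expanding outward from the peak — single-peaked.
Cluster 2 violates single-peakedness, so the profile is not single-peaked on this axis.

no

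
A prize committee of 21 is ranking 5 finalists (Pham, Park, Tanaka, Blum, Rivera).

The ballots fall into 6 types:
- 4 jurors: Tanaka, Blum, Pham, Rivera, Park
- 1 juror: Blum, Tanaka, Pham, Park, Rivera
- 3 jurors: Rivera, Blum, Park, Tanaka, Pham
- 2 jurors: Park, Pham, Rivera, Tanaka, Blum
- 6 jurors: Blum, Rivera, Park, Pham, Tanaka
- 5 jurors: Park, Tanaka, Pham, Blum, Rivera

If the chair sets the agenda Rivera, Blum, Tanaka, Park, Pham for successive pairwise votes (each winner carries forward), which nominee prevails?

Park

Round 1: Rivera vs Blum — 5–16, Blum advances.
Round 2: Blum vs Tanaka — 10–11, Tanaka advances.
Round 3: Tanaka vs Park — 5–16, Park advances.
Round 4: Park vs Pham — 16–5, Park advances.
Park survives the agenda.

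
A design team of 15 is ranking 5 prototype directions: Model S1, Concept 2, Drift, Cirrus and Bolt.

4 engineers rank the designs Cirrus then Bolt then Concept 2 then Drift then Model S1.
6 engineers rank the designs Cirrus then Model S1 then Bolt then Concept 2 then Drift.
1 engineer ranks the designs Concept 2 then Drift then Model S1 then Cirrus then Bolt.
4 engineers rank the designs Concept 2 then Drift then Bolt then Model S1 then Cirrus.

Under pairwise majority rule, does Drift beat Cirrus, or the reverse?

Cirrus

Ballots ranking Drift above Cirrus: 1 + 4 = 5.
Ballots ranking Cirrus above Drift: 15 − 5 = 10.
Cirrus wins the head-to-head 10–5.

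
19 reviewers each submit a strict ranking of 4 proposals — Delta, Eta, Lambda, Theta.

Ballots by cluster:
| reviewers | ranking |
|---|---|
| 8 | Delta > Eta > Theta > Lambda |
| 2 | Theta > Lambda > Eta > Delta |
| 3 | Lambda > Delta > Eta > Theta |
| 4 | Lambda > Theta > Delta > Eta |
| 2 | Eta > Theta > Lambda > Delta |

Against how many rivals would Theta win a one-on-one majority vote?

1

Theta against each rival (19 reviewers):
Theta–Delta: Delta 11–8.
Theta vs Eta: Eta wins 13–6.
Theta–Lambda: Theta 12–7.
Theta beats Lambda; loses to Delta, Eta — 1 pairwise win.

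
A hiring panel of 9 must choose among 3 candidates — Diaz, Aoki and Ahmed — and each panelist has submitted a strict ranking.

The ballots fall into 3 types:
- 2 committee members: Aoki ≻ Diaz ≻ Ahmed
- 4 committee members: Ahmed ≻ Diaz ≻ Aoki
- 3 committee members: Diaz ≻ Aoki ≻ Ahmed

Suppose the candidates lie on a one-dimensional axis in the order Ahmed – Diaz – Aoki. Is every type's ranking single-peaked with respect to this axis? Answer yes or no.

yes

Axis positions: Ahmed=1, Diaz=2, Aoki=3.
Type 1 (peak Aoki at position 3): ranking walks positions 3-2-1, expanding outward from the peak — single-peaked.
Type 2 (peak Ahmed at position 1): ranking walks positions 1-2-3, expanding outward from the peak — single-peaked.
Type 3 (peak Diaz at position 2): ranking walks positions 2-3-1, expanding outward from the peak — single-peaked.
Every ranking is single-peaked on this axis.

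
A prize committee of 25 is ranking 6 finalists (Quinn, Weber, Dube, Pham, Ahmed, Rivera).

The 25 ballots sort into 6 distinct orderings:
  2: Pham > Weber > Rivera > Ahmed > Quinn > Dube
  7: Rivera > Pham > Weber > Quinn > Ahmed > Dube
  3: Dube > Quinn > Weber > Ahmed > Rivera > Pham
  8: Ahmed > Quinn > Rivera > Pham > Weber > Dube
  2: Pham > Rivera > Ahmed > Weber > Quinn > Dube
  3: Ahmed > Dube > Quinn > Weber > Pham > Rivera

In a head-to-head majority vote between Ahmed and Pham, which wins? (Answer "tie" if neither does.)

Ballots ranking Ahmed above Pham: 3 + 8 + 3 = 14.
Ballots ranking Pham above Ahmed: 25 − 14 = 11.
Ahmed wins the head-to-head 14–11.

Ahmed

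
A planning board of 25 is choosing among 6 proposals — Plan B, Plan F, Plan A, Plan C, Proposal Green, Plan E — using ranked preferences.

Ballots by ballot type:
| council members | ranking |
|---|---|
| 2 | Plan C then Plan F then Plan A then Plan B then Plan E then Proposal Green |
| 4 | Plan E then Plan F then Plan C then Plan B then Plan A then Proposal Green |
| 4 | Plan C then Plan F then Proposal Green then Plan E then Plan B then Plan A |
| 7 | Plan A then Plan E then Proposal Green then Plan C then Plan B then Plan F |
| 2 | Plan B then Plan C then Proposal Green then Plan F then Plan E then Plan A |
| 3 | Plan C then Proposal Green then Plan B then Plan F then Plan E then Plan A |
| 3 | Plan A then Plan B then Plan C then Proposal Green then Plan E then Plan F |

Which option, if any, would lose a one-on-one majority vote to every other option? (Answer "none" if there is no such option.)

none

Head-to-head results (25 council members):
Plan B vs Plan F: 7+2+3+3 = 15 for Plan B, 10 for Plan F — Plan B by 15–10.
Plan B vs Plan A: Plan B preferred on 4+4+2+3 = 13 ballots; Plan B wins 13–12.
Plan B vs Plan C: Plan C, 20–5.
Plan B–Proposal Green: Proposal Green 14–11.
Plan B vs Plan E: Plan B is ranked higher on 2+2+3+3 = 10 ballots, Plan E on 15. Plan E wins 15–10.
Plan F vs Plan A: Plan F preferred on 2+4+4+2+3 = 15 ballots; Plan F wins 15–10.
Plan F vs Plan C: Plan F preferred on 4 ballots; Plan C wins 21–4.
Plan F vs Proposal Green: Plan F is ranked higher on 2+4+4 = 10 ballots, Proposal Green on 15. Proposal Green wins 15–10.
Plan F vs Plan E: Plan E wins 14–11.
Plan A vs Plan C: Plan C wins 15–10.
Plan A vs Proposal Green: Plan A preferred on 2+4+7+3 = 16 ballots; Plan A wins 16–9.
Plan A vs Plan E: 2+7+3 = 12 for Plan A, 13 for Plan E — Plan E by 13–12.
Plan C vs Proposal Green: Plan C, 18–7.
Plan C–Plan E: Plan C 14–11.
Proposal Green vs Plan E: 4+2+3+3 = 12 for Proposal Green, 13 for Plan E — Plan E by 13–12.
Each option has at least one pairwise win (Plan B beats Plan F; Plan F beats Plan A; Plan A beats Proposal Green; Plan C beats Plan B; Proposal Green beats Plan B; Plan E beats Plan B) — no Condorcet loser.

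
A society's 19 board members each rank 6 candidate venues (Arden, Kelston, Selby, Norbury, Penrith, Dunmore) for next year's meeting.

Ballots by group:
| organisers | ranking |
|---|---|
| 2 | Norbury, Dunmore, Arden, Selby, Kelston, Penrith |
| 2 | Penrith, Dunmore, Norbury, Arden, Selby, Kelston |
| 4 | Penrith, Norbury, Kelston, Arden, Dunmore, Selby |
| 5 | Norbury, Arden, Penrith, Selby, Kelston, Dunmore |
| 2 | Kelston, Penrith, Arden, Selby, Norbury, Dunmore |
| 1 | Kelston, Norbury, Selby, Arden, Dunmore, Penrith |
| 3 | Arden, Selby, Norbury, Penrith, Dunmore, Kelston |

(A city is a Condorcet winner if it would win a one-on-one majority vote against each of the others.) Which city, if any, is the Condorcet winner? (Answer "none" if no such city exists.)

Norbury

Check each pair by majority over 19 ballots:
Arden vs Kelston: 12 to 7, Arden.
Arden vs Selby: Arden is ranked higher on 2+2+4+5+2+3 = 18 ballots, Selby on 1. Arden wins 18–1.
Arden vs Norbury: Arden preferred on 2+3 = 5 ballots; Norbury wins 14–5.
Arden vs Penrith: 2+5+1+3 = 11 for Arden, 8 for Penrith — Arden by 11–8.
Arden vs Dunmore: Arden is ranked higher on 4+5+2+1+3 = 15 ballots, Dunmore on 4. Arden wins 15–4.
Kelston vs Selby: Kelston is ranked higher on 4+2+1 = 7 ballots, Selby on 12. Selby wins 12–7.
Kelston vs Norbury: Kelston is ranked higher on 2+1 = 3 ballots, Norbury on 16. Norbury wins 16–3.
Kelston vs Penrith: Kelston is ranked higher on 2+2+1 = 5 ballots, Penrith on 14. Penrith wins 14–5.
Kelston vs Dunmore: Kelston preferred on 4+5+2+1 = 12 ballots; Kelston wins 12–7.
Selby vs Norbury: Selby preferred on 2+3 = 5 ballots; Norbury wins 14–5.
Selby vs Penrith: Selby is ranked higher on 2+1+3 = 6 ballots, Penrith on 13. Penrith wins 13–6.
Selby vs Dunmore: 11 to 8, Selby.
Norbury vs Penrith: Norbury is ranked higher on 2+5+1+3 = 11 ballots, Penrith on 8. Norbury wins 11–8.
Norbury vs Dunmore: Norbury is ranked higher on 2+4+5+2+1+3 = 17 ballots, Dunmore on 2. Norbury wins 17–2.
Penrith vs Dunmore: Penrith is ranked higher on 2+4+5+2+3 = 16 ballots, Dunmore on 3. Penrith wins 16–3.
Norbury wins every pairwise contest, so Norbury is the Condorcet winner.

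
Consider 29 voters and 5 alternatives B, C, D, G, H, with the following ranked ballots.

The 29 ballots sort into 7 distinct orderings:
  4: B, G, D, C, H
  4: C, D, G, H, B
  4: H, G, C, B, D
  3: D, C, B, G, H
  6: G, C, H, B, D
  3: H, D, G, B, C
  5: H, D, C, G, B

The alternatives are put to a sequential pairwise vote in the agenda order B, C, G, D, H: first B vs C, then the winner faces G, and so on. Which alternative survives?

H

Round 1: B vs C — 7–22, C advances.
Round 2: C vs G — 12–17, G advances.
Round 3: G vs D — 14–15, D advances.
Round 4: D vs H — 11–18, H advances.
The agenda winner is H.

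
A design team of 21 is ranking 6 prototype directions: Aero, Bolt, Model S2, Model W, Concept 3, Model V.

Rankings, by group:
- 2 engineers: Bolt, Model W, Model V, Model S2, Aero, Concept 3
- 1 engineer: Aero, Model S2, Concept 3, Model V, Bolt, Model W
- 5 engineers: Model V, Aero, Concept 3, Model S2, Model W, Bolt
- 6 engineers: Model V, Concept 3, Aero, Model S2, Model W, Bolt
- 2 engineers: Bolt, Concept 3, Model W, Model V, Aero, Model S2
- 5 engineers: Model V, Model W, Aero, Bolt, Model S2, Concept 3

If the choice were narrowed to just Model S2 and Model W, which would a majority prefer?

Ballots ranking Model S2 above Model W: 1 + 5 + 6 = 12.
Ballots ranking Model W above Model S2: 21 − 12 = 9.
Model S2 wins the head-to-head 12–9.

Model S2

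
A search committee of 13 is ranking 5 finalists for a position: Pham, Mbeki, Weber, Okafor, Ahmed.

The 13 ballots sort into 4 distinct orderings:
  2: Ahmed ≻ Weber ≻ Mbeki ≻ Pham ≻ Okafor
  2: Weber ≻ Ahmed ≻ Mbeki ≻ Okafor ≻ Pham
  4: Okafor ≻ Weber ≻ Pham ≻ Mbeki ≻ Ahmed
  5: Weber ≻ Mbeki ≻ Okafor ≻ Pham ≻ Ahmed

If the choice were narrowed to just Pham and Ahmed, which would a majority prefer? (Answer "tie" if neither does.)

Ballots ranking Pham above Ahmed: 4 + 5 = 9.
Ballots ranking Ahmed above Pham: 13 − 9 = 4.
Pham wins the head-to-head 9–4.

Pham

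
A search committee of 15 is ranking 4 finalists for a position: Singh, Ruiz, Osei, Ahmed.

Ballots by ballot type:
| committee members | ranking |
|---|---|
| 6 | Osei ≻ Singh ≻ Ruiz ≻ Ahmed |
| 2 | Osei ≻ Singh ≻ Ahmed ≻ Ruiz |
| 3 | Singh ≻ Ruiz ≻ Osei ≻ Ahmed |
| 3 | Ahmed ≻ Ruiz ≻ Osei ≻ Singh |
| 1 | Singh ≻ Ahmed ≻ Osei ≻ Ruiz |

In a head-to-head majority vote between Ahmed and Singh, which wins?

Ballots ranking Ahmed above Singh: 3.
Ballots ranking Singh above Ahmed: 15 − 3 = 12.
Singh wins the head-to-head 12–3.

Singh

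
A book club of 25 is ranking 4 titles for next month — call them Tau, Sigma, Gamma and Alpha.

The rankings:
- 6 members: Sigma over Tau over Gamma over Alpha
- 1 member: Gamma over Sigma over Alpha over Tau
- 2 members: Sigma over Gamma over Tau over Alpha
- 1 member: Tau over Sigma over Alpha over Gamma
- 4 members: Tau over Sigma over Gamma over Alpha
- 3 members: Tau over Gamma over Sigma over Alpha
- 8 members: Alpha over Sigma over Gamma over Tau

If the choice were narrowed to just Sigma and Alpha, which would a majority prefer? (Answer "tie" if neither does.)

Sigma

Ballots ranking Sigma above Alpha: 6 + 1 + 2 + 1 + 4 + 3 = 17.
Ballots ranking Alpha above Sigma: 25 − 17 = 8.
Sigma wins the head-to-head 17–8.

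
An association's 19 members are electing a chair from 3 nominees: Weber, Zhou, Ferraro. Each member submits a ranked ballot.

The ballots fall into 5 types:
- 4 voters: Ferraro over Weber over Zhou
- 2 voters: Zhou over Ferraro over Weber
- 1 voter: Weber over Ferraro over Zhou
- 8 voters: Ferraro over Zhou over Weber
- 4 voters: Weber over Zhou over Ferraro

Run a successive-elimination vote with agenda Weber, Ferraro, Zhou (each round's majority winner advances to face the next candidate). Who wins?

Round 1: Weber vs Ferraro — 5–14, Ferraro advances.
Round 2: Ferraro vs Zhou — 13–6, Ferraro advances.
Ferraro survives the agenda.

Ferraro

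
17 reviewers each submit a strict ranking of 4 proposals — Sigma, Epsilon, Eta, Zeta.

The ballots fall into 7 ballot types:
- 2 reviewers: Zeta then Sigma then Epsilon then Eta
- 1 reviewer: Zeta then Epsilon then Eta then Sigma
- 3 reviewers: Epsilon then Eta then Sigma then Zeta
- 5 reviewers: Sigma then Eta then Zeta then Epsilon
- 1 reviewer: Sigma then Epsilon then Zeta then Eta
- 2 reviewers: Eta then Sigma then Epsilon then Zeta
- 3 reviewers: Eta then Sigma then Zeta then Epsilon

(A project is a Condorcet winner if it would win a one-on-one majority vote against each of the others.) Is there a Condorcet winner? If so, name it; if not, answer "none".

Pairwise majorities:
Sigma vs Epsilon: 2+5+1+2+3 = 13 for Sigma, 4 for Epsilon — Sigma by 13–4.
Sigma vs Eta: 2+5+1 = 8 for Sigma, 9 for Eta — Eta by 9–8.
Sigma vs Zeta: 14 to 3, Sigma.
Epsilon vs Eta: 7 to 10, Eta.
Epsilon vs Zeta: 3+1+2 = 6 for Epsilon, 11 for Zeta — Zeta by 11–6.
Eta vs Zeta: Eta preferred on 3+5+2+3 = 13 ballots; Eta wins 13–4.
Eta defeats every rival head-to-head and is the Condorcet winner.

Eta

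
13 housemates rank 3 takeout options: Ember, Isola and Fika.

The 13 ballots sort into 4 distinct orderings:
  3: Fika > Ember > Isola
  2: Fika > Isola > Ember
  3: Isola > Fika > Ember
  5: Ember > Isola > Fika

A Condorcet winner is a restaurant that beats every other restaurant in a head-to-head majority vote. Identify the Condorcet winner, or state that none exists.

none

Check each pair by majority over 13 ballots:
Ember vs Isola: Ember preferred on 3+5 = 8 ballots; Ember wins 8–5.
Ember vs Fika: Ember is ranked higher on 5 ballots, Fika on 8. Fika wins 8–5.
Isola vs Fika: 8 to 5, Isola.
Every restaurant loses at least once (Ember loses to Fika; Isola loses to Ember; Fika loses to Isola). The majority relation contains the cycle Ember → Isola → Fika → Ember, so there is no Condorcet winner.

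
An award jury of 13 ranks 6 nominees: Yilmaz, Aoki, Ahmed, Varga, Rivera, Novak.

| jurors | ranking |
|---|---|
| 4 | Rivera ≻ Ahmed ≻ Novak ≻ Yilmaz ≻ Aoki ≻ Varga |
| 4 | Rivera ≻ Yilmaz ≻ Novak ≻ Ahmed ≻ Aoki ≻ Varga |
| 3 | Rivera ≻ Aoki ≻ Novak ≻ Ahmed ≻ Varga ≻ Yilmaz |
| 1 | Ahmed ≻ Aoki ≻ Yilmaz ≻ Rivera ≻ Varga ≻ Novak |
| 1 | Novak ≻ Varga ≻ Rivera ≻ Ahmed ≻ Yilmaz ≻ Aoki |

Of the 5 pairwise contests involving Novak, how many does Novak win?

Novak against each rival (13 jurors):
Novak vs Yilmaz: Novak, 8–5.
Novak vs Aoki: Novak preferred on 4+4+1 = 9 ballots; Novak wins 9–4.
Novak vs Ahmed: Novak, 8–5.
Novak vs Varga: 4+4+3+1 = 12 for Novak, 1 for Varga — Novak by 12–1.
Novak vs Rivera: Rivera, 12–1.
Novak beats Yilmaz, Aoki, Ahmed, Varga; loses to Rivera — 4 pairwise wins.

4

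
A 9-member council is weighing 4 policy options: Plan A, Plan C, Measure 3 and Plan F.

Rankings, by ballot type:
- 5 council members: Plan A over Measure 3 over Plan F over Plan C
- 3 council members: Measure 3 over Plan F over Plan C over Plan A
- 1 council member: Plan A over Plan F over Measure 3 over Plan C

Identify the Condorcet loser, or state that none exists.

Pairwise majorities:
Plan A vs Plan C: 6 to 3, Plan A.
Plan A–Measure 3: Plan A 6–3.
Plan A vs Plan F: Plan A is ranked higher on 5+1 = 6 ballots, Plan F on 3. Plan A wins 6–3.
Plan C vs Measure 3: 0 to 9, Measure 3.
Plan C vs Plan F: Plan C is ranked higher on 0 ballots, Plan F on 9. Plan F wins 9–0.
Measure 3 vs Plan F: Measure 3 wins 8–1.
Plan C is beaten in every head-to-head and is the Condorcet loser.

Plan C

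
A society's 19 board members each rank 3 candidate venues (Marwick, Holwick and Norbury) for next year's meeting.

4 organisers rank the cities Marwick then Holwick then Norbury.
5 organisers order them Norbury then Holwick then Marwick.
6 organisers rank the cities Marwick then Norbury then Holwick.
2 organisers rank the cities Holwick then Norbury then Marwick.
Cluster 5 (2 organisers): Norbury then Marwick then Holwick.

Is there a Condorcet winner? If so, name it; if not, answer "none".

Pairwise majorities:
Marwick vs Holwick: 12 to 7, Marwick.
Marwick vs Norbury: Marwick is ranked higher on 4+6 = 10 ballots, Norbury on 9. Marwick wins 10–9.
Holwick vs Norbury: 6 to 13, Norbury.
Marwick wins every pairwise contest, so Marwick is the Condorcet winner.

Marwick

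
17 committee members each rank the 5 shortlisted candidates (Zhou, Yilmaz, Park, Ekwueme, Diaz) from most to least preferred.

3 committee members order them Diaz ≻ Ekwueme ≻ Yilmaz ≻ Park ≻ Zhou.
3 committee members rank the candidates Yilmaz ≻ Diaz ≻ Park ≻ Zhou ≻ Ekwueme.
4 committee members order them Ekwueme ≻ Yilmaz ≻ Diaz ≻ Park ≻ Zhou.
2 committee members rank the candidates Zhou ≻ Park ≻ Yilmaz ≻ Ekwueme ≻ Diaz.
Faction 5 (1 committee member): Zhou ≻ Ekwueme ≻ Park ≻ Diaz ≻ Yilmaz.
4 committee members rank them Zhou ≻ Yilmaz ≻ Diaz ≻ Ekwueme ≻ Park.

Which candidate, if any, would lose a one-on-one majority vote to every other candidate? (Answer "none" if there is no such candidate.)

none

Pairwise majorities:
Zhou vs Yilmaz: 7 to 10, Yilmaz.
Zhou vs Park: Park wins 10–7.
Zhou vs Ekwueme: 10 to 7, Zhou.
Zhou vs Diaz: Diaz, 10–7.
Yilmaz vs Park: Yilmaz, 14–3.
Yilmaz vs Ekwueme: Yilmaz wins 9–8.
Yilmaz vs Diaz: Yilmaz preferred on 3+4+2+4 = 13 ballots; Yilmaz wins 13–4.
Park vs Ekwueme: 3+2 = 5 for Park, 12 for Ekwueme — Ekwueme by 12–5.
Park vs Diaz: Diaz, 14–3.
Ekwueme vs Diaz: Diaz wins 10–7.
No candidate is winless: Zhou beats Ekwueme; Yilmaz beats Zhou; Park beats Zhou; Ekwueme beats Park; Diaz beats Zhou. There is no Condorcet loser.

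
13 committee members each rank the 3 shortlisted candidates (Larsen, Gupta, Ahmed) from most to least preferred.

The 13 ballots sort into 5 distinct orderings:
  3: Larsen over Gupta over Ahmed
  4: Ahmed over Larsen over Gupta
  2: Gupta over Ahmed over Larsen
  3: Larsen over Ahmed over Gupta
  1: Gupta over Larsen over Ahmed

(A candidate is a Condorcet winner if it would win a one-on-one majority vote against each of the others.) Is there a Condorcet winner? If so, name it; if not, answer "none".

Check each pair by majority over 13 ballots:
Larsen vs Gupta: Larsen preferred on 3+4+3 = 10 ballots; Larsen wins 10–3.
Larsen vs Ahmed: 7 to 6, Larsen.
Gupta vs Ahmed: 3+2+1 = 6 for Gupta, 7 for Ahmed — Ahmed by 7–6.
Larsen defeats every rival head-to-head and is the Condorcet winner.

Larsen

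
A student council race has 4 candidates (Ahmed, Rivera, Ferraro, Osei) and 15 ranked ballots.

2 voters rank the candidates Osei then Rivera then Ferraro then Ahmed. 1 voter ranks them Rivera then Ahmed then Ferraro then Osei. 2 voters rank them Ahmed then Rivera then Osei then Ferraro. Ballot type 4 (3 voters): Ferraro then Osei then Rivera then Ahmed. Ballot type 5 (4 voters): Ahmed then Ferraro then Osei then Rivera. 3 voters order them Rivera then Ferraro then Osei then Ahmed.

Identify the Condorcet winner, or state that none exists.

none

Head-to-head results (15 voters):
Ahmed vs Rivera: Rivera wins 9–6.
Ahmed vs Ferraro: Ahmed is ranked higher on 1+2+4 = 7 ballots, Ferraro on 8. Ferraro wins 8–7.
Ahmed–Osei: Osei 8–7.
Rivera vs Ferraro: Rivera, 8–7.
Rivera vs Osei: Osei wins 9–6.
Ferraro vs Osei: 1+3+4+3 = 11 for Ferraro, 4 for Osei — Ferraro by 11–4.
Each candidate drops at least one matchup (Ahmed loses to Rivera; Rivera loses to Osei; Ferraro loses to Rivera; Osei loses to Ferraro); the cycle Rivera > Ferraro > Osei > Rivera rules out a Condorcet winner.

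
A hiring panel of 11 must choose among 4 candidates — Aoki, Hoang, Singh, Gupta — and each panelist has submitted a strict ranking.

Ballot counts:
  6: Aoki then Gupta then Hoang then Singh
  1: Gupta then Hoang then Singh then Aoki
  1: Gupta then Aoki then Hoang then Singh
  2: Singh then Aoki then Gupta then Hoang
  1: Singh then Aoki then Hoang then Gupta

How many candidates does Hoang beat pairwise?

1

Hoang against each rival (11 committee members):
Hoang vs Aoki: 1 to 10, Aoki.
Hoang vs Singh: 6+1+1 = 8 for Hoang, 3 for Singh — Hoang by 8–3.
Hoang vs Gupta: Hoang preferred on 1 ballot; Gupta wins 10–1.
Hoang beats Singh; loses to Aoki, Gupta — 1 pairwise win.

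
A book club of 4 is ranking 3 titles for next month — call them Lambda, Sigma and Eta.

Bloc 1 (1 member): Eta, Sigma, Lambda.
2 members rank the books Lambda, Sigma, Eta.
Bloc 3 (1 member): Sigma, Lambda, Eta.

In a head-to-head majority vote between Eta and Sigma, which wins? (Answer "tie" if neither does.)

Sigma

Ballots ranking Eta above Sigma: 1.
Ballots ranking Sigma above Eta: 4 − 1 = 3.
Sigma wins the head-to-head 3–1.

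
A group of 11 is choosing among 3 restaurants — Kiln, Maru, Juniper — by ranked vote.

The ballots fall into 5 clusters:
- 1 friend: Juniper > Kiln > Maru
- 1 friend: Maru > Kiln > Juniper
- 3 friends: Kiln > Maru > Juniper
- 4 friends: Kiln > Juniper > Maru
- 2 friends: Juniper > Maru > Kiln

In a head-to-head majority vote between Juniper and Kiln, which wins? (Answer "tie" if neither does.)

Kiln

Ballots ranking Juniper above Kiln: 1 + 2 = 3.
Ballots ranking Kiln above Juniper: 11 − 3 = 8.
Kiln wins the head-to-head 8–3.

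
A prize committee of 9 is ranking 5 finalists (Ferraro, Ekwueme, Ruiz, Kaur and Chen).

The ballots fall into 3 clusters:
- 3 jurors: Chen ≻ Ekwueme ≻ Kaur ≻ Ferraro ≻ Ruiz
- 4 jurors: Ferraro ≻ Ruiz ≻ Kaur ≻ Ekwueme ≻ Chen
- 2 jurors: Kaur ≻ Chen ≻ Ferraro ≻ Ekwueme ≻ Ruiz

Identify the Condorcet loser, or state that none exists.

Ruiz

Head-to-head results (9 jurors):
Ferraro–Ekwueme: Ferraro 6–3.
Ferraro vs Ruiz: 9 to 0, Ferraro.
Ferraro–Kaur: Kaur 5–4.
Ferraro vs Chen: Ferraro preferred on 4 ballots; Chen wins 5–4.
Ekwueme vs Ruiz: Ekwueme wins 5–4.
Ekwueme vs Kaur: Ekwueme preferred on 3 ballots; Kaur wins 6–3.
Ekwueme–Chen: Chen 5–4.
Ruiz vs Kaur: Kaur, 5–4.
Ruiz vs Chen: Chen wins 5–4.
Kaur vs Chen: 4+2 = 6 for Kaur, 3 for Chen — Kaur by 6–3.
Ruiz is beaten in every head-to-head and is the Condorcet loser.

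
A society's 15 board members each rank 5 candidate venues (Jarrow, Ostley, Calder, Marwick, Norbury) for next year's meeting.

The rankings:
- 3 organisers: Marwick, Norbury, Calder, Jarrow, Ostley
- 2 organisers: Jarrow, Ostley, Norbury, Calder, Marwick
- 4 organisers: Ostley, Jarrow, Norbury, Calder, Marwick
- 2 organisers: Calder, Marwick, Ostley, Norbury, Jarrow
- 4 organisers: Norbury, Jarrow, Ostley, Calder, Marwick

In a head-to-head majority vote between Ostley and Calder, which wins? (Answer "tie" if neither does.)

Ostley

Ballots ranking Ostley above Calder: 2 + 4 + 4 = 10.
Ballots ranking Calder above Ostley: 15 − 10 = 5.
Ostley wins the head-to-head 10–5.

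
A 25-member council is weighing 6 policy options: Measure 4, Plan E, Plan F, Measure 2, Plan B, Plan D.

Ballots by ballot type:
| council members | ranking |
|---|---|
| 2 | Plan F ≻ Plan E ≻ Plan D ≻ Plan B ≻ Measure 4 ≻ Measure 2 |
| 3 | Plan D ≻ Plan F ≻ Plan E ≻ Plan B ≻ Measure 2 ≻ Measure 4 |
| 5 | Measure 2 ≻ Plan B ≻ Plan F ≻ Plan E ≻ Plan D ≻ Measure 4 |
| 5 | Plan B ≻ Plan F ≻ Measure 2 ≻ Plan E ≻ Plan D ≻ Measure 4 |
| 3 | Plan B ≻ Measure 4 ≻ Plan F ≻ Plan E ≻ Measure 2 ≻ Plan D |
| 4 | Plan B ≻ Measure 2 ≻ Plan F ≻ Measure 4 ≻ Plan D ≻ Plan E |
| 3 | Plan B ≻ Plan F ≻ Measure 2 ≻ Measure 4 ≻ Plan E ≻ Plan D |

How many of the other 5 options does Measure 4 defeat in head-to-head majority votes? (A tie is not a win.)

Measure 4 against each rival (25 council members):
Measure 4 vs Plan E: 3+4+3 = 10 for Measure 4, 15 for Plan E — Plan E by 15–10.
Measure 4 vs Plan F: Plan F, 22–3.
Measure 4–Measure 2: Measure 2 20–5.
Measure 4 vs Plan B: Plan B, 25–0.
Measure 4 vs Plan D: Plan D wins 15–10.
Measure 4 beats no one; loses to Plan E, Plan F, Measure 2, Plan B, Plan D — 0 pairwise wins.

0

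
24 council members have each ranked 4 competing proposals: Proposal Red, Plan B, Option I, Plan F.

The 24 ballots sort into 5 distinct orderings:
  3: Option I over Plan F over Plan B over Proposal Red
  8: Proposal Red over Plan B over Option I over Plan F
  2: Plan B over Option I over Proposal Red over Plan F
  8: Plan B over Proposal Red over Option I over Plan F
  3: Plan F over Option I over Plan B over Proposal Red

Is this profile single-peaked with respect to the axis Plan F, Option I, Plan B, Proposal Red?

Axis positions: Plan F=1, Option I=2, Plan B=3, Proposal Red=4.
Bloc 1 (peak Option I at position 2): ranking walks positions 2-1-3-4, expanding outward from the peak — single-peaked.
Bloc 2 (peak Proposal Red at position 4): ranking walks positions 4-3-2-1, expanding outward from the peak — single-peaked.
Bloc 3 (peak Plan B at position 3): ranking walks positions 3-2-4-1, expanding outward from the peak — single-peaked.
Bloc 4 (peak Plan B at position 3): ranking walks positions 3-4-2-1, expanding outward from the peak — single-peaked.
Bloc 5 (peak Plan F at position 1): ranking walks positions 1-2-3-4, expanding outward from the peak — single-peaked.
Every ranking is single-peaked on this axis.

yes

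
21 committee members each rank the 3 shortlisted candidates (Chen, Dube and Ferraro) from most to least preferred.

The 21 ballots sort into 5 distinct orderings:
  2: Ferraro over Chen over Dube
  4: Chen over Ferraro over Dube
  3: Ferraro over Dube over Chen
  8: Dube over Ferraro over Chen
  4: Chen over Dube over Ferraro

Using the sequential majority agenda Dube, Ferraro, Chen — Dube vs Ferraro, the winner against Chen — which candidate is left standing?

Round 1: Dube vs Ferraro — 12–9, Dube advances.
Round 2: Dube vs Chen — 11–10, Dube advances.
Dube survives the agenda.

Dube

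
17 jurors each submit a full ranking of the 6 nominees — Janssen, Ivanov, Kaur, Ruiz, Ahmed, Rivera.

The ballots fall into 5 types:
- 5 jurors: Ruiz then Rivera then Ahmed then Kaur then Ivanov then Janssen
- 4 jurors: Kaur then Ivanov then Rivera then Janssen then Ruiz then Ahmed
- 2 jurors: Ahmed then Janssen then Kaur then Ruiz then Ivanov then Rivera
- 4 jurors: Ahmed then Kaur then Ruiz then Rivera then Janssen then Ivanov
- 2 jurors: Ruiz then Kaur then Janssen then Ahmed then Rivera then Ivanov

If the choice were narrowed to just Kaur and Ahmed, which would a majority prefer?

Ahmed

Ballots ranking Kaur above Ahmed: 4 + 2 = 6.
Ballots ranking Ahmed above Kaur: 17 − 6 = 11.
Ahmed wins the head-to-head 11–6.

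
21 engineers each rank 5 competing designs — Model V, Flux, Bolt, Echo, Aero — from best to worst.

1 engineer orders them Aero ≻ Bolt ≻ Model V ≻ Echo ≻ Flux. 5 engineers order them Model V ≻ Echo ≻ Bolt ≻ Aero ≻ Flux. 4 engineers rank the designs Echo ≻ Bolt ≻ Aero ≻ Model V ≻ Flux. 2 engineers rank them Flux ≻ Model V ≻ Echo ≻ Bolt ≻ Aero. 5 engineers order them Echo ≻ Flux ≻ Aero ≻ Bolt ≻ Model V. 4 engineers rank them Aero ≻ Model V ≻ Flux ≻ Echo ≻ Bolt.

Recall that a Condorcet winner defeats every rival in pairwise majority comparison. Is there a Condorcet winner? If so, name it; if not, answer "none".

Check each pair by majority over 21 ballots:
Model V–Flux: Model V 14–7.
Model V vs Bolt: Model V wins 11–10.
Model V vs Echo: Model V, 12–9.
Model V–Aero: Aero 14–7.
Flux vs Bolt: Flux wins 11–10.
Flux–Echo: Echo 15–6.
Flux vs Aero: Aero, 14–7.
Bolt vs Echo: Echo, 20–1.
Bolt vs Aero: Bolt, 11–10.
Echo vs Aero: Echo, 16–5.
Every design loses at least once (Model V loses to Aero; Flux loses to Model V; Bolt loses to Model V; Echo loses to Model V; Aero loses to Bolt). The majority relation contains the cycle Model V → Bolt → Aero → Model V, so there is no Condorcet winner.

none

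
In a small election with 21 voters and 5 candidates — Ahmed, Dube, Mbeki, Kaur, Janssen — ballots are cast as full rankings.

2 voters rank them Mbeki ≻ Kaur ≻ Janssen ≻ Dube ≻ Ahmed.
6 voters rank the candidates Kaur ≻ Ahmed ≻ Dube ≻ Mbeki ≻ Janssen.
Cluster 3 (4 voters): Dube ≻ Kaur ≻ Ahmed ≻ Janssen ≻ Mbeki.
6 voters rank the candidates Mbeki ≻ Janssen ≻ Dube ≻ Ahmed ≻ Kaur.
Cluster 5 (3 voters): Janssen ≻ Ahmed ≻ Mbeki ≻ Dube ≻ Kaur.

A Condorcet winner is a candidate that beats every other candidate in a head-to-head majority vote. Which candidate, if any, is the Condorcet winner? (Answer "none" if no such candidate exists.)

none

Pairwise majorities:
Ahmed vs Dube: Dube wins 12–9.
Ahmed vs Mbeki: 6+4+3 = 13 for Ahmed, 8 for Mbeki — Ahmed by 13–8.
Ahmed vs Kaur: Ahmed preferred on 6+3 = 9 ballots; Kaur wins 12–9.
Ahmed–Janssen: Janssen 11–10.
Dube vs Mbeki: Dube is ranked higher on 6+4 = 10 ballots, Mbeki on 11. Mbeki wins 11–10.
Dube vs Kaur: Dube wins 13–8.
Dube–Janssen: Janssen 11–10.
Mbeki vs Kaur: 11 to 10, Mbeki.
Mbeki–Janssen: Mbeki 14–7.
Kaur vs Janssen: Kaur is ranked higher on 2+6+4 = 12 ballots, Janssen on 9. Kaur wins 12–9.
No candidate is unbeaten: Ahmed loses to Dube; Dube loses to Mbeki; Mbeki loses to Ahmed; Kaur loses to Dube; Janssen loses to Mbeki. In particular Ahmed > Mbeki > Dube > Ahmed is a majority cycle — no Condorcet winner exists.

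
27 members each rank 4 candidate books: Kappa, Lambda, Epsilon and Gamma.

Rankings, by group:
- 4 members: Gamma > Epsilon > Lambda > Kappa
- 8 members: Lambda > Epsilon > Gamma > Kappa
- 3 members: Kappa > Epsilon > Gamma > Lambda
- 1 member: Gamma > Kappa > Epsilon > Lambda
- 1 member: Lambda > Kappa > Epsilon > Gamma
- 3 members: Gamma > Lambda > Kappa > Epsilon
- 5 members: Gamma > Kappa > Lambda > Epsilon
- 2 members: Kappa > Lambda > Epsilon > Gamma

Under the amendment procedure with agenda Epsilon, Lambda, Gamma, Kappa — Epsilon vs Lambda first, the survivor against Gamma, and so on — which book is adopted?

Round 1: Epsilon vs Lambda — 8–19, Lambda advances.
Round 2: Lambda vs Gamma — 11–16, Gamma advances.
Round 3: Gamma vs Kappa — 21–6, Gamma advances.
The agenda winner is Gamma.

Gamma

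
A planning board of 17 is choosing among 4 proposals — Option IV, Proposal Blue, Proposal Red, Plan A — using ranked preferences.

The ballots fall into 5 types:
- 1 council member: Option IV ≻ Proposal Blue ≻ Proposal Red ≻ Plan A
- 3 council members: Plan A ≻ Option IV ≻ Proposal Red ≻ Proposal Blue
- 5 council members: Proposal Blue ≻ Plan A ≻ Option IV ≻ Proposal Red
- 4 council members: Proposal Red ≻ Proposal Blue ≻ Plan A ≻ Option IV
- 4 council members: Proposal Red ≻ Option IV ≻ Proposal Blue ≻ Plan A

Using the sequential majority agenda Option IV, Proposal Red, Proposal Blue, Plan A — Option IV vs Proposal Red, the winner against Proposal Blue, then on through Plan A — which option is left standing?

Proposal Blue

Round 1: Option IV vs Proposal Red — 9–8, Option IV advances.
Round 2: Option IV vs Proposal Blue — 8–9, Proposal Blue advances.
Round 3: Proposal Blue vs Plan A — 14–3, Proposal Blue advances.
Proposal Blue survives the agenda.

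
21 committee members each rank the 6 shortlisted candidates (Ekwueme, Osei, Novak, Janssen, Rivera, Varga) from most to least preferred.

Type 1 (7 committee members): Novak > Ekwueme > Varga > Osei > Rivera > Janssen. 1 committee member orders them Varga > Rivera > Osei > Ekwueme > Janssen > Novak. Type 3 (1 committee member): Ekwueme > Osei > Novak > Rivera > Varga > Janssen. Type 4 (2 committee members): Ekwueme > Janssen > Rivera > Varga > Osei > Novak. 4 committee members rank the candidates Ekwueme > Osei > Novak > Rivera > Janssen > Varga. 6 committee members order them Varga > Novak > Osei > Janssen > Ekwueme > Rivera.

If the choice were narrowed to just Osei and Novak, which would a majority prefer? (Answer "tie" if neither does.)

Ballots ranking Osei above Novak: 1 + 1 + 2 + 4 = 8.
Ballots ranking Novak above Osei: 21 − 8 = 13.
Novak wins the head-to-head 13–8.

Novak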